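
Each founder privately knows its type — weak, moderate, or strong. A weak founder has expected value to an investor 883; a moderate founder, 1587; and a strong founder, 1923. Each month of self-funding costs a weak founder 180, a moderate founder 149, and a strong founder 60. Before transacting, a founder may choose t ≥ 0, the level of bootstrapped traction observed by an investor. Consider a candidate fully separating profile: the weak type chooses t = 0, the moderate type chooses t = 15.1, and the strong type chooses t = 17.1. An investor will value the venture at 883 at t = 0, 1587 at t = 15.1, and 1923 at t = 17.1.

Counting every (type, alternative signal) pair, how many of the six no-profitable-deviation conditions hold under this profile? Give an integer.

4

Weak (own payoff 883): to t=15.1 gives 1587 − 180×15.1 = -1131 → no gain ✓; to t=17.1 gives 1923 − 180×17.1 = -1155 → no gain ✓.
Strong (own payoff 1923 − 60×17.1 = 897): to t=0 gives 883 → no gain ✓; to t=15.1 gives 1587 − 60×15.1 = 681 → no gain ✓.
Moderate (own payoff 1587 − 149×15.1 = -662.9): to t=0 gives 883 → profitable ✗; to t=17.1 gives 1923 − 149×17.1 = -624.9 → profitable ✗.
4 of the 6 constraints hold; not an equilibrium.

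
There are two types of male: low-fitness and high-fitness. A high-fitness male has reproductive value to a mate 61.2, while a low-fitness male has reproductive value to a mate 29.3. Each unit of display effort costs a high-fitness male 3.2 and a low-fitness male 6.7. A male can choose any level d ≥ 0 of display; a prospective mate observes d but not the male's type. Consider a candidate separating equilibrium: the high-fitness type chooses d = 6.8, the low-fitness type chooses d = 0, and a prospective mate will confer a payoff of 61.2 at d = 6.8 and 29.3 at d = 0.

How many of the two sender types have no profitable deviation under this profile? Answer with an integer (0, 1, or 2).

High-fitness type: signal → 61.2 − 3.2 × 6.8 = 39.44; deviate to 0 → 29.3. IC holds (39.44 ≥ 29.3).
Low-fitness type: stay at 0 → 29.3; mimic → 61.2 − 6.7 × 6.8 = 15.64. IC holds (29.3 ≥ 15.64).
2 of 2 constraints hold, so this is a separating equilibrium.

2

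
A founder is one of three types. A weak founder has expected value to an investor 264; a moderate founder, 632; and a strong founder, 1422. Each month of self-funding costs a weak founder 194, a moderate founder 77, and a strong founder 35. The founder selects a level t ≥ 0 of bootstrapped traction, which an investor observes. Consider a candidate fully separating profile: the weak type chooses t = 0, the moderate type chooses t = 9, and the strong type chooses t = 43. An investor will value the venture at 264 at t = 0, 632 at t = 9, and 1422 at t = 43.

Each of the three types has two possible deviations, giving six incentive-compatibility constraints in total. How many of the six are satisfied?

3

Moderate (own payoff 632 − 77×9 = -61): to t=0 gives 264 → profitable ✗; to t=43 gives 1422 − 77×43 = -1889 → no gain ✓.
Weak (own payoff 264): to t=9 gives 632 − 194×9 = -1114 → no gain ✓; to t=43 gives 1422 − 194×43 = -6920 → no gain ✓.
Strong (own payoff 1422 − 35×43 = -83): to t=0 gives 264 → profitable ✗; to t=9 gives 632 − 35×9 = 317 → profitable ✗.
3 of the 6 constraints hold; not an equilibrium.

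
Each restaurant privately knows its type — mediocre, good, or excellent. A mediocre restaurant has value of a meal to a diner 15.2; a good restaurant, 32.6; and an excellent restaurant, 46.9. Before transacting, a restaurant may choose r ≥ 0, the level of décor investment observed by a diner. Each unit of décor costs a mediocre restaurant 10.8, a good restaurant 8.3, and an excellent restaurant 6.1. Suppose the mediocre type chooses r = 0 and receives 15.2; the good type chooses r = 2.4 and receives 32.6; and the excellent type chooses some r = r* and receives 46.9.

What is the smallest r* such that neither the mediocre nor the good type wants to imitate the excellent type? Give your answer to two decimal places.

Mediocre type (on-path payoff 15.2) won't mimic when 15.2 ≥ 46.9 − 10.8·r*, i.e. r* ≥ 2.94.
Good type (on-path payoff 32.6 − 8.3×2.4 = 12.68) won't mimic when 12.68 ≥ 46.9 − 8.3·r*, i.e. r* ≥ 4.12.
Both must hold, so r* = max(2.94, 4.12) = 4.12. The good type's constraint binds.

4.12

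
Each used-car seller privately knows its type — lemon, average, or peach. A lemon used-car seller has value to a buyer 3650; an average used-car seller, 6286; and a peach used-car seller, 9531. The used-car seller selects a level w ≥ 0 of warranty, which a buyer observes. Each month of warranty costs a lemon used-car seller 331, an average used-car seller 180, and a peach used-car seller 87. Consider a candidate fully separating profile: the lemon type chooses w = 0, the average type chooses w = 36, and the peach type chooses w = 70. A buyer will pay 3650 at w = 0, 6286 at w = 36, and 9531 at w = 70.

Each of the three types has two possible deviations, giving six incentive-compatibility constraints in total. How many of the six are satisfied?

Peach (own payoff 9531 − 87×70 = 3441): to w=0 gives 3650 → profitable ✗; to w=36 gives 6286 − 87×36 = 3154 → no gain ✓.
Average (own payoff 6286 − 180×36 = -194): to w=0 gives 3650 → profitable ✗; to w=70 gives 9531 − 180×70 = -3069 → no gain ✓.
Lemon (own payoff 3650): to w=36 gives 6286 − 331×36 = -5630 → no gain ✓; to w=70 gives 9531 − 331×70 = -13639 → no gain ✓.
4 of the 6 constraints hold; not an equilibrium.

4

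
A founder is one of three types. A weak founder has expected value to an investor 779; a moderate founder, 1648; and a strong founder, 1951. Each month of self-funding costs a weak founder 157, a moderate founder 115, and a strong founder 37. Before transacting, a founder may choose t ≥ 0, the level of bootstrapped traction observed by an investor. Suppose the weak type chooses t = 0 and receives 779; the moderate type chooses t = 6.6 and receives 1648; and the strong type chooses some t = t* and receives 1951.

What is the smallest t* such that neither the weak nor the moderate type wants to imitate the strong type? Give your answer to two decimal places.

9.23

Weak type (on-path payoff 779) won't mimic when 779 ≥ 1951 − 157·t*, i.e. t* ≥ 7.46.
Moderate type (on-path payoff 1648 − 115×6.6 = 889) won't mimic when 889 ≥ 1951 − 115·t*, i.e. t* ≥ 9.23.
Both must hold, so t* = max(7.46, 9.23) = 9.23. The moderate type's constraint binds.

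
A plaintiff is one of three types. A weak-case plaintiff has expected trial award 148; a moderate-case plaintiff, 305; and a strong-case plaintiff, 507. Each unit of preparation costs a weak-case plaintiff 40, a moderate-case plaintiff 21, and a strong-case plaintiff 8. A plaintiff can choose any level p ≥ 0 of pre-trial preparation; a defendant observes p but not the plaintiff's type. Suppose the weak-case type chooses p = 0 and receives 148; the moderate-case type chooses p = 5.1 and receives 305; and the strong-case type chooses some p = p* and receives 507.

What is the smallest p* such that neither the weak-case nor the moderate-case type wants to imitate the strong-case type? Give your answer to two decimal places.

Weak-case type (on-path payoff 148) won't mimic when 148 ≥ 507 − 40·p*, i.e. p* ≥ 8.98.
Moderate-case type (on-path payoff 305 − 21×5.1 = 197.9) won't mimic when 197.9 ≥ 507 − 21·p*, i.e. p* ≥ 14.72.
Both must hold, so p* = max(8.98, 14.72) = 14.72. The moderate-case type's constraint binds.

14.72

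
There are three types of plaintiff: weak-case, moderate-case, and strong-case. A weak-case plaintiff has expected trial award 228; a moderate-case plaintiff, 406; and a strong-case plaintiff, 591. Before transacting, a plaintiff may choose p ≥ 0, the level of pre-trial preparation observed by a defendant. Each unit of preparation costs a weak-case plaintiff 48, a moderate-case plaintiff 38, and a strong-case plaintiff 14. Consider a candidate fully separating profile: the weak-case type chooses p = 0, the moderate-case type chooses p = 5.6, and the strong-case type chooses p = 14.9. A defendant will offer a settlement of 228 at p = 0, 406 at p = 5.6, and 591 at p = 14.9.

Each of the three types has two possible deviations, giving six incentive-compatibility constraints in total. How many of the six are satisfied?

Moderate-case (own payoff 406 − 38×5.6 = 193.2): to p=0 gives 228 → profitable ✗; to p=14.9 gives 591 − 38×14.9 = 24.8 → no gain ✓.
Weak-case (own payoff 228): to p=5.6 gives 406 − 48×5.6 = 137.2 → no gain ✓; to p=14.9 gives 591 − 48×14.9 = -124.2 → no gain ✓.
Strong-case (own payoff 591 − 14×14.9 = 382.4): to p=0 gives 228 → no gain ✓; to p=5.6 gives 406 − 14×5.6 = 327.6 → no gain ✓.
5 of the 6 constraints hold; not an equilibrium.

5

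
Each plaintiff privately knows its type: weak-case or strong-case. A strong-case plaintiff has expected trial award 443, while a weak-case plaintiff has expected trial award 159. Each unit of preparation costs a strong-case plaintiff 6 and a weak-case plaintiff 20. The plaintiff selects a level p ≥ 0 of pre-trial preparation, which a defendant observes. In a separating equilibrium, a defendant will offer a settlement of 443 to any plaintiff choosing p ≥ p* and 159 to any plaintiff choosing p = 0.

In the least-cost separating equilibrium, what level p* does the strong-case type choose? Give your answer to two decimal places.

14.20

A weak-case plaintiff choosing p = 0 receives 159.
Imitating at p* instead would pay 443 at cost 20·p*, netting 443 − 20·p*.
Indifference: 159 = 443 − 20·p*, so p* = (443 − 159) / 20 = 14.20.
This is the weak-case type's binding incentive-compatibility constraint; any p ≥ 14.20 sustains separation on that side.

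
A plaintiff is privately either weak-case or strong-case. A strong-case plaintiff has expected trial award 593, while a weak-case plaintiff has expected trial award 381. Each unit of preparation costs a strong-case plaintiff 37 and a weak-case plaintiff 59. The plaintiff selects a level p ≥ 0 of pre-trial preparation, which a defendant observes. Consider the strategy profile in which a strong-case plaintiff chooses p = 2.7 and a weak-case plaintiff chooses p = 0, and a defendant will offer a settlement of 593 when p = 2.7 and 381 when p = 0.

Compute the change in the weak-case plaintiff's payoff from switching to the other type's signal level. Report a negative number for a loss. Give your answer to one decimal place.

Playing p = 0 the weak-case plaintiff receives 381.
Deviating to p = 2.7 brings payment 593 at cost 59 × 2.7 = 159.3, netting 433.7.
Gain from deviating: 433.7 − 381 = 52.7.
The gain is positive, so the weak-case type's incentive-compatibility constraint is violated — this profile is not a separating equilibrium.

52.7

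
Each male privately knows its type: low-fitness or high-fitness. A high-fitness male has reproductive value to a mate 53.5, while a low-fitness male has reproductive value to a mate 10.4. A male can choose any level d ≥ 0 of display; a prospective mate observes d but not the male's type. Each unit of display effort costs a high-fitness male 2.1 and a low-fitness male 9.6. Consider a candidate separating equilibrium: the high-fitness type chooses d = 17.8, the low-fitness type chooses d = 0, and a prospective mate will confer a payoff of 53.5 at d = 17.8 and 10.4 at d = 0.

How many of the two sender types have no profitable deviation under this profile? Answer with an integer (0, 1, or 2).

High-fitness type: signal → 53.5 − 2.1 × 17.8 = 16.12; deviate to 0 → 10.4. IC holds (16.12 ≥ 10.4).
Low-fitness type: stay at 0 → 10.4; mimic → 53.5 − 9.6 × 17.8 = -117.38. IC holds (10.4 ≥ -117.38).
2 of 2 constraints hold, so this is a separating equilibrium.

2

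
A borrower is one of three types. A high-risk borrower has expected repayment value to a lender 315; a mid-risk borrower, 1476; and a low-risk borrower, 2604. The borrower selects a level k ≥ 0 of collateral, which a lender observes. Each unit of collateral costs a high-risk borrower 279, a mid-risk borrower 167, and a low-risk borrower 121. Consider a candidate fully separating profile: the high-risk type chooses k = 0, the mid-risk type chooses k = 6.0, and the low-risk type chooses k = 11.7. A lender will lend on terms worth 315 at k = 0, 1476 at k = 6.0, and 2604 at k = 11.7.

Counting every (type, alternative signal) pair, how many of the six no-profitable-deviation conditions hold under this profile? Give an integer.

5

Mid-risk (own payoff 1476 − 167×6.0 = 474): to k=0 gives 315 → no gain ✓; to k=11.7 gives 2604 − 167×11.7 = 650.1 → profitable ✗.
Low-risk (own payoff 2604 − 121×11.7 = 1188.3): to k=0 gives 315 → no gain ✓; to k=6.0 gives 1476 − 121×6.0 = 750 → no gain ✓.
High-risk (own payoff 315): to k=6.0 gives 1476 − 279×6.0 = -198 → no gain ✓; to k=11.7 gives 2604 − 279×11.7 = -660.3 → no gain ✓.
5 of the 6 constraints hold; not an equilibrium.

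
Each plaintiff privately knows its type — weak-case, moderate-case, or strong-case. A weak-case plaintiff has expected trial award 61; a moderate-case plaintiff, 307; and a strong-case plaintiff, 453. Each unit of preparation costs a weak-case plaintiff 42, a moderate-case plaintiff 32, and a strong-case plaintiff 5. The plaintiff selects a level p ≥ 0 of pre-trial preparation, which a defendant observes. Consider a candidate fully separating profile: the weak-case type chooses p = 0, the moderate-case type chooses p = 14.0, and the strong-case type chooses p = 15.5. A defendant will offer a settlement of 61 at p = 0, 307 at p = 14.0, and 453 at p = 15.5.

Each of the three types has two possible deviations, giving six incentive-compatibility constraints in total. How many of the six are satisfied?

Strong-case (own payoff 453 − 5×15.5 = 375.5): to p=0 gives 61 → no gain ✓; to p=14.0 gives 307 − 5×14.0 = 237 → no gain ✓.
Moderate-case (own payoff 307 − 32×14.0 = -141): to p=0 gives 61 → profitable ✗; to p=15.5 gives 453 − 32×15.5 = -43 → profitable ✗.
Weak-case (own payoff 61): to p=14.0 gives 307 − 42×14.0 = -281 → no gain ✓; to p=15.5 gives 453 − 42×15.5 = -198 → no gain ✓.
4 of the 6 constraints hold; not an equilibrium.

4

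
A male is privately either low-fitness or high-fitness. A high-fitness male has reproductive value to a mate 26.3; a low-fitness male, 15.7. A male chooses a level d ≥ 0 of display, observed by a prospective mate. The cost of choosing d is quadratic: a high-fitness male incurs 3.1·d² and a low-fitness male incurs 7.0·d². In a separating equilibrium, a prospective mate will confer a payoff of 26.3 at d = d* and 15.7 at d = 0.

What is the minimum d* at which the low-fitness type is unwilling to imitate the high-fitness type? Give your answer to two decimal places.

1.23

The low-fitness type at d = 0 receives 15.7; imitating at d* yields 26.3 − 7.0·d*².
Indifference: 15.7 = 26.3 − 7.0·d*², so d*² = (26.3 − 15.7) / 7.0 ≈ 1.5143.
d* = √1.5143 ≈ 1.23.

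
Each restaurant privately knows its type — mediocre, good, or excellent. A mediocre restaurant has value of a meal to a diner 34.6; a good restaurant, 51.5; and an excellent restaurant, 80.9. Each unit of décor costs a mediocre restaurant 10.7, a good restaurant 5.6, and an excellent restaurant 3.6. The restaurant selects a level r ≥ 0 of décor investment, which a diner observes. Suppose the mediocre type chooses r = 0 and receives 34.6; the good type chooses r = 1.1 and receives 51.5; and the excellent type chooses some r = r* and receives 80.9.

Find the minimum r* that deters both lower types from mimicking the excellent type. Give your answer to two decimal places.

Mediocre type (on-path payoff 34.6) won't mimic when 34.6 ≥ 80.9 − 10.7·r*, i.e. r* ≥ 4.33.
Good type (on-path payoff 51.5 − 5.6×1.1 = 45.34) won't mimic when 45.34 ≥ 80.9 − 5.6·r*, i.e. r* ≥ 6.35.
Both must hold, so r* = max(4.33, 6.35) = 6.35. The good type's constraint binds.

6.35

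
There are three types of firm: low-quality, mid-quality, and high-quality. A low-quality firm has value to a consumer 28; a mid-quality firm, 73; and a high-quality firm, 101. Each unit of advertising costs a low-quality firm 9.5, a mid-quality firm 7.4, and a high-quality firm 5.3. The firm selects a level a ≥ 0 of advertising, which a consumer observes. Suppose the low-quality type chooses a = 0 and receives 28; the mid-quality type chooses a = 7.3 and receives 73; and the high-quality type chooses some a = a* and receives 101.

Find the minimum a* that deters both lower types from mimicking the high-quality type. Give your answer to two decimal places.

11.08

Low-quality type (on-path payoff 28) won't mimic when 28 ≥ 101 − 9.5·a*, i.e. a* ≥ 7.68.
Mid-quality type (on-path payoff 73 − 7.4×7.3 = 18.98) won't mimic when 18.98 ≥ 101 − 7.4·a*, i.e. a* ≥ 11.08.
Both must hold, so a* = max(7.68, 11.08) = 11.08. The mid-quality type's constraint binds.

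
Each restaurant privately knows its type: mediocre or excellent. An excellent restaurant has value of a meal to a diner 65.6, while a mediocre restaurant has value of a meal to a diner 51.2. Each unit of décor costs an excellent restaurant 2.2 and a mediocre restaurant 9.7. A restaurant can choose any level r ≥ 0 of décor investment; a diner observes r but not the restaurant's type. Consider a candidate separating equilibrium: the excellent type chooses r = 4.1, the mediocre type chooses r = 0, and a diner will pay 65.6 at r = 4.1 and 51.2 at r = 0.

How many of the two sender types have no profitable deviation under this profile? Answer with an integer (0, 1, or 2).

Excellent type: signal → 65.6 − 2.2 × 4.1 = 56.58; deviate to 0 → 51.2. IC holds (56.58 ≥ 51.2).
Mediocre type: stay at 0 → 51.2; mimic → 65.6 − 9.7 × 4.1 = 25.83. IC holds (51.2 ≥ 25.83).
2 of 2 constraints hold, so this is a separating equilibrium.

2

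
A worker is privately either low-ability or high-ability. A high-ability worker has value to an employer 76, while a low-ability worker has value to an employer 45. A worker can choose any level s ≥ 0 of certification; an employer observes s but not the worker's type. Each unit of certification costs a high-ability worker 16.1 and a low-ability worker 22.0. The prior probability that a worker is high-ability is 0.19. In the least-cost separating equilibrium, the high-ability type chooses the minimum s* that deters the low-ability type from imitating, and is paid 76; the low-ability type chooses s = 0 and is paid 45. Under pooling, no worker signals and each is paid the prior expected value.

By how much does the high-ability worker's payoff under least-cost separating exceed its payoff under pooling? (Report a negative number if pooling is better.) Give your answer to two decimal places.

2.42

Least-cost separating signal: s* solves 45 = 76 − 22.0·s*, so s* = (76 − 45)/22.0 ≈ 1.4091.
High-ability type's separating payoff: 76 − 16.1 × s* = 76 − 16.1 × (76 − 45)/22.0 = 76 − 499.1/22.0 ≈ 53.3136.
Pooling payoff: 0.19 × 76 + 0.81 × 45 = 50.89.
Difference: 53.3136 − 50.89 = 2.4236, i.e. 2.42 to two decimal places.
The high-ability type prefers to separate.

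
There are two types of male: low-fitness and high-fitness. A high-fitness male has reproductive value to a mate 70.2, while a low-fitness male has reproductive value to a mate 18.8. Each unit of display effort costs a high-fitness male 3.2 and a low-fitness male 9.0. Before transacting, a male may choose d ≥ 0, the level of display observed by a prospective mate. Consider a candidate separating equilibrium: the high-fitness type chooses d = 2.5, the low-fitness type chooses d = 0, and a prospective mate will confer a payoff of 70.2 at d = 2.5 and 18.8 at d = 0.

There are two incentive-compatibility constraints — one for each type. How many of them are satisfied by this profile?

Low-fitness type: stay at 0 → 18.8; mimic → 70.2 − 9.0 × 2.5 = 47.7. IC fails (18.8 < 47.7).
High-fitness type: signal → 70.2 − 3.2 × 2.5 = 62.2; deviate to 0 → 18.8. IC holds (62.2 ≥ 18.8).
1 of 2 constraints hold, so this profile is not an equilibrium.

1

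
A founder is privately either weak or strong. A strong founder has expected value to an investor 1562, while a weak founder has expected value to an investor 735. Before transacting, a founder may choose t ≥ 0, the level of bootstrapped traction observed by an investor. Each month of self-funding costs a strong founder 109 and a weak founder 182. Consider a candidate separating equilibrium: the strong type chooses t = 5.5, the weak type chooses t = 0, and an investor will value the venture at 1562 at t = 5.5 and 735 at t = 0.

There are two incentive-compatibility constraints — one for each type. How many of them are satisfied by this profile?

Weak type: stay at 0 → 735; mimic → 1562 − 182 × 5.5 = 561. IC holds (735 ≥ 561).
Strong type: signal → 1562 − 109 × 5.5 = 962.5; deviate to 0 → 735. IC holds (962.5 ≥ 735).
2 of 2 constraints hold, so this is a separating equilibrium.

2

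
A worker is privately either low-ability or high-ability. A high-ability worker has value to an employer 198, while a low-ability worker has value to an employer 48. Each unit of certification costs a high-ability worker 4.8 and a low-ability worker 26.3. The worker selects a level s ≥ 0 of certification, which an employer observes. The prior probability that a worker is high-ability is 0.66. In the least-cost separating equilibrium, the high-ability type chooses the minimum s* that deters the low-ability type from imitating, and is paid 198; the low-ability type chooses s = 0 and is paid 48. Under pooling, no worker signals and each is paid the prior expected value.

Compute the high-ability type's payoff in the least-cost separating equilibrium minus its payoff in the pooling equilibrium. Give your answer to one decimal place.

Least-cost separating signal: s* solves 48 = 198 − 26.3·s*, so s* = (198 − 48)/26.3 ≈ 5.7034.
High-ability type's separating payoff: 198 − 4.8 × s* = 198 − 4.8 × (198 − 48)/26.3 = 198 − 720/26.3 ≈ 170.624.
Pooling payoff: 0.66 × 198 + 0.34 × 48 = 147.
Difference: 170.624 − 147 = 23.624, i.e. 23.6 to one decimal place.
The high-ability type prefers to separate.

23.6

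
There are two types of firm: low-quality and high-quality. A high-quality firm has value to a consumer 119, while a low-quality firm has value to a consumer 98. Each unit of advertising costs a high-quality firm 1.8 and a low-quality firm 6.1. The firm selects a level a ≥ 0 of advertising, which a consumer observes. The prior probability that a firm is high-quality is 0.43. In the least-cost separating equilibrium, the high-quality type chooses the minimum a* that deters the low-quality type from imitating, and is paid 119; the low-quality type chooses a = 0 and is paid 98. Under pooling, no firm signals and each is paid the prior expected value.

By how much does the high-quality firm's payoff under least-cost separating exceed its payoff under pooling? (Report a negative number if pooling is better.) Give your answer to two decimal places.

Least-cost separating signal: a* solves 98 = 119 − 6.1·a*, so a* = (119 − 98)/6.1 ≈ 3.4426.
High-quality type's separating payoff: 119 − 1.8 × a* = 119 − 1.8 × (119 − 98)/6.1 = 119 − 37.8/6.1 ≈ 112.8033.
Pooling payoff: 0.43 × 119 + 0.57 × 98 = 107.03.
Difference: 112.8033 − 107.03 = 5.7733, i.e. 5.77 to two decimal places.
The high-quality type prefers to separate.

5.77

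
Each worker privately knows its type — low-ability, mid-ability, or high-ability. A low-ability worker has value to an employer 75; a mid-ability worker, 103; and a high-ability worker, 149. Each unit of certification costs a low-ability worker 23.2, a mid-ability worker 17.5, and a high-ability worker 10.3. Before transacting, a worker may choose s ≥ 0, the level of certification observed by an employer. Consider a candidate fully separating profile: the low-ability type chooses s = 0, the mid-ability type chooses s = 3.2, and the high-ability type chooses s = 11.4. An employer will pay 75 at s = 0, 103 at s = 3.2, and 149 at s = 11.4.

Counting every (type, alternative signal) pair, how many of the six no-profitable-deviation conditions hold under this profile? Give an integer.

3

Low-ability (own payoff 75): to s=3.2 gives 103 − 23.2×3.2 = 28.76 → no gain ✓; to s=11.4 gives 149 − 23.2×11.4 = -115.48 → no gain ✓.
Mid-ability (own payoff 103 − 17.5×3.2 = 47): to s=0 gives 75 → profitable ✗; to s=11.4 gives 149 − 17.5×11.4 = -50.5 → no gain ✓.
High-ability (own payoff 149 − 10.3×11.4 = 31.58): to s=0 gives 75 → profitable ✗; to s=3.2 gives 103 − 10.3×3.2 = 70.04 → profitable ✗.
3 of the 6 constraints hold; not an equilibrium.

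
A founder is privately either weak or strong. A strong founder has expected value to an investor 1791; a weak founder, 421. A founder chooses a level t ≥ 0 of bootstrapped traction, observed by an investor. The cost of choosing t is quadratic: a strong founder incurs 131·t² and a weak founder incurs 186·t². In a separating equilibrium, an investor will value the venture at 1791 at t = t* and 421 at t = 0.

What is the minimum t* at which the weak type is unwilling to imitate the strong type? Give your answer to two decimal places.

2.71

The weak type at t = 0 receives 421; imitating at t* yields 1791 − 186·t*².
Indifference: 421 = 1791 − 186·t*², so t*² = (1791 − 421) / 186 ≈ 7.3656.
t* = √7.3656 ≈ 2.71.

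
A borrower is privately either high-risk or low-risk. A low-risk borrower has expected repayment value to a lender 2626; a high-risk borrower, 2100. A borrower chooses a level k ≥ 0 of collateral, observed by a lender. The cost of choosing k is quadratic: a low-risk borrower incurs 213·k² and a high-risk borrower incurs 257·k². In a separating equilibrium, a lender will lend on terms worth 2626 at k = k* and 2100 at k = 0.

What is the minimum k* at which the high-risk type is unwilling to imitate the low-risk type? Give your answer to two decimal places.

1.43

The high-risk type at k = 0 receives 2100; imitating at k* yields 2626 − 257·k*².
Indifference: 2100 = 2626 − 257·k*², so k*² = (2626 − 2100) / 257 ≈ 2.0467.
k* = √2.0467 ≈ 1.43.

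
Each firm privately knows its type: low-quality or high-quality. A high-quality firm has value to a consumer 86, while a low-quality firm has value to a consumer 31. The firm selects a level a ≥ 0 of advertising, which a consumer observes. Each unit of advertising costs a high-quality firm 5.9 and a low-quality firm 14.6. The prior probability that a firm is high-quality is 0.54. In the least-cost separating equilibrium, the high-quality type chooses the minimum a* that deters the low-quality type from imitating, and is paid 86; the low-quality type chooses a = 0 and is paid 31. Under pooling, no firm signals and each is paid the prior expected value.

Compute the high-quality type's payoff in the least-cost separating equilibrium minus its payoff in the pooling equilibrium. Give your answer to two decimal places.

Least-cost separating signal: a* solves 31 = 86 − 14.6·a*, so a* = (86 − 31)/14.6 ≈ 3.7671.
High-quality type's separating payoff: 86 − 5.9 × a* = 86 − 5.9 × (86 − 31)/14.6 = 86 − 324.5/14.6 ≈ 63.7740.
Pooling payoff: 0.54 × 86 + 0.46 × 31 = 60.7.
Difference: 63.7740 − 60.7 = 3.074, i.e. 3.07 to two decimal places.
The high-quality type prefers to separate.

3.07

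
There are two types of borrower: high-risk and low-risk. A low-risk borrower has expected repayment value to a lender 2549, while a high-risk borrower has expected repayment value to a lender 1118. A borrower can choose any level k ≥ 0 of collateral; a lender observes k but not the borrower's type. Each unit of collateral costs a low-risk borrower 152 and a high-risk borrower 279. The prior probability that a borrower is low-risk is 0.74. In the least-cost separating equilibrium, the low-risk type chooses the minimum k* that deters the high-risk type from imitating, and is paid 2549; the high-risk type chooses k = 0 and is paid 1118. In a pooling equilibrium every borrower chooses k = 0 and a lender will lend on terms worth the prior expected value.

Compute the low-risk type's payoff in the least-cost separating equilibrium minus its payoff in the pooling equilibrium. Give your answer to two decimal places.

Least-cost separating signal: k* solves 1118 = 2549 − 279·k*, so k* = (2549 − 1118)/279 ≈ 5.1290.
Low-risk type's separating payoff: 2549 − 152 × k* = 2549 − 152 × (2549 − 1118)/279 = 2549 − 217512/279 ≈ 1769.3871.
Pooling payoff: 0.74 × 2549 + 0.26 × 1118 = 2176.94.
Difference: 1769.3871 − 2176.94 = -407.5529, i.e. -407.55 to two decimal places.
The low-risk type would prefer the pooling outcome.

-407.55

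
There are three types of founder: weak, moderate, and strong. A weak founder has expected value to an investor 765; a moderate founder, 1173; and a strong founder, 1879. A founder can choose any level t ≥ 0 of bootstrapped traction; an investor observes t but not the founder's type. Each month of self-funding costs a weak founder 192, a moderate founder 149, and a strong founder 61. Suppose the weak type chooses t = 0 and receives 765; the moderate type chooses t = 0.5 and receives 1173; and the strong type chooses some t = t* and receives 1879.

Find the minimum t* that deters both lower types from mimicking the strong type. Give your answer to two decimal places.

5.80

Moderate type (on-path payoff 1173 − 149×0.5 = 1098.5) won't mimic when 1098.5 ≥ 1879 − 149·t*, i.e. t* ≥ 5.24.
Weak type (on-path payoff 765) won't mimic when 765 ≥ 1879 − 192·t*, i.e. t* ≥ 5.80.
Both must hold, so t* = max(5.80, 5.24) = 5.80. The weak type's constraint binds.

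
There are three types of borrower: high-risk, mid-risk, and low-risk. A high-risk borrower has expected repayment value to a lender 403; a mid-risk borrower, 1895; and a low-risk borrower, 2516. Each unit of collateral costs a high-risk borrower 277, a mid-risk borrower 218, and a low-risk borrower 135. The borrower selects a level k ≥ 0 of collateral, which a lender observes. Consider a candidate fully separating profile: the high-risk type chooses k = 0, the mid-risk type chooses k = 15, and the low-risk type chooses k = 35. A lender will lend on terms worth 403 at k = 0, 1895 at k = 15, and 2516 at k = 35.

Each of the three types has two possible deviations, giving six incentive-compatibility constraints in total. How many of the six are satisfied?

High-risk (own payoff 403): to k=15 gives 1895 − 277×15 = -2260 → no gain ✓; to k=35 gives 2516 − 277×35 = -7179 → no gain ✓.
Low-risk (own payoff 2516 − 135×35 = -2209): to k=0 gives 403 → profitable ✗; to k=15 gives 1895 − 135×15 = -130 → profitable ✗.
Mid-risk (own payoff 1895 − 218×15 = -1375): to k=0 gives 403 → profitable ✗; to k=35 gives 2516 − 218×35 = -5114 → no gain ✓.
3 of the 6 constraints hold; not an equilibrium.

3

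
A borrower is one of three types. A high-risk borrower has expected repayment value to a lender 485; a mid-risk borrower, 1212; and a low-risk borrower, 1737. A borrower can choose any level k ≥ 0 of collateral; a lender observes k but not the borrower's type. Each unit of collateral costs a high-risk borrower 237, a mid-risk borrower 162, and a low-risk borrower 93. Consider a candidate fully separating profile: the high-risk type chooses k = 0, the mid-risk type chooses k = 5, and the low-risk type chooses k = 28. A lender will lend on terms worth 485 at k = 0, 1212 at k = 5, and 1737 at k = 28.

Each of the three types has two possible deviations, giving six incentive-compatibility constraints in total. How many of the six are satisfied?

3

High-risk (own payoff 485): to k=5 gives 1212 − 237×5 = 27 → no gain ✓; to k=28 gives 1737 − 237×28 = -4899 → no gain ✓.
Low-risk (own payoff 1737 − 93×28 = -867): to k=0 gives 485 → profitable ✗; to k=5 gives 1212 − 93×5 = 747 → profitable ✗.
Mid-risk (own payoff 1212 − 162×5 = 402): to k=0 gives 485 → profitable ✗; to k=28 gives 1737 − 162×28 = -2799 → no gain ✓.
3 of the 6 constraints hold; not an equilibrium.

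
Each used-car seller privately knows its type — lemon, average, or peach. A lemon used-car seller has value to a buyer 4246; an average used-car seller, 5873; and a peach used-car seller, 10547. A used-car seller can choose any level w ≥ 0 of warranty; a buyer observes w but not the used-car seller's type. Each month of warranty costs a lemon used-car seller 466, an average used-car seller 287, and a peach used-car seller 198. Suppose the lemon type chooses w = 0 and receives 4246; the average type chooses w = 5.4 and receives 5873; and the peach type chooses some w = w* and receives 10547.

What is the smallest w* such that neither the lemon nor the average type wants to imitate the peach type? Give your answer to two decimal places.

Average type (on-path payoff 5873 − 287×5.4 = 4323.2) won't mimic when 4323.2 ≥ 10547 − 287·w*, i.e. w* ≥ 21.69.
Lemon type (on-path payoff 4246) won't mimic when 4246 ≥ 10547 − 466·w*, i.e. w* ≥ 13.52.
Both must hold, so w* = max(13.52, 21.69) = 21.69. The average type's constraint binds.

21.69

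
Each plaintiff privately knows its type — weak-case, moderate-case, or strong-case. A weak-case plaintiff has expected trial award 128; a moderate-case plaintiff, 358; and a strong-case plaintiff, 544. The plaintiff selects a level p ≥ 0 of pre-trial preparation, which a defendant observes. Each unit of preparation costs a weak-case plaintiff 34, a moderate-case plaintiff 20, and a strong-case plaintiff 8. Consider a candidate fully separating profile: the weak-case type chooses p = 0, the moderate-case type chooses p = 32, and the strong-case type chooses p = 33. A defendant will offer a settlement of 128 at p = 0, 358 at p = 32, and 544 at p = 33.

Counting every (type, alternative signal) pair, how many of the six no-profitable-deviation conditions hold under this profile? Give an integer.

4

Weak-case (own payoff 128): to p=32 gives 358 − 34×32 = -730 → no gain ✓; to p=33 gives 544 − 34×33 = -578 → no gain ✓.
Strong-case (own payoff 544 − 8×33 = 280): to p=0 gives 128 → no gain ✓; to p=32 gives 358 − 8×32 = 102 → no gain ✓.
Moderate-case (own payoff 358 − 20×32 = -282): to p=0 gives 128 → profitable ✗; to p=33 gives 544 − 20×33 = -116 → profitable ✗.
4 of the 6 constraints hold; not an equilibrium.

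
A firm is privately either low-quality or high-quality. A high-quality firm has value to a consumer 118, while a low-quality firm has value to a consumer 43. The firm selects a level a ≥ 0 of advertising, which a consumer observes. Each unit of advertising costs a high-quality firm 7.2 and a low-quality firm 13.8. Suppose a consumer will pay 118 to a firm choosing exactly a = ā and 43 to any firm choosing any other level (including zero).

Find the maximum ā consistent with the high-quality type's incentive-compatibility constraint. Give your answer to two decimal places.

10.42

Choosing ā yields the high-quality type 118 − 7.2·ā; choosing zero yields 43.
The high-quality type is indifferent at 118 − 7.2·ā = 43, i.e. ā = (118 − 43) / 7.2 ≈ 10.42.
For any ā above 10.42 the high-quality type would rather pool at zero, so separation collapses.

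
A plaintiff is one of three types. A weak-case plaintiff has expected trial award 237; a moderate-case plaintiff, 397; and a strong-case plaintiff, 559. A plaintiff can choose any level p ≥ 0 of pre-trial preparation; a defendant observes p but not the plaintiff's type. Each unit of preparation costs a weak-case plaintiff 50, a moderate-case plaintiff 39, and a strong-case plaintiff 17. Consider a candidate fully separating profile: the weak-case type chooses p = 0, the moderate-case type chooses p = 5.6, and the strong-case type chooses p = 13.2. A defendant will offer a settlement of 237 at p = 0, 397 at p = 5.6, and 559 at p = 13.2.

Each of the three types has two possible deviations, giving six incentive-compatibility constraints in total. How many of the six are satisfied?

5

Moderate-case (own payoff 397 − 39×5.6 = 178.6): to p=0 gives 237 → profitable ✗; to p=13.2 gives 559 − 39×13.2 = 44.2 → no gain ✓.
Strong-case (own payoff 559 − 17×13.2 = 334.6): to p=0 gives 237 → no gain ✓; to p=5.6 gives 397 − 17×5.6 = 301.8 → no gain ✓.
Weak-case (own payoff 237): to p=5.6 gives 397 − 50×5.6 = 117 → no gain ✓; to p=13.2 gives 559 − 50×13.2 = -101 → no gain ✓.
5 of the 6 constraints hold; not an equilibrium.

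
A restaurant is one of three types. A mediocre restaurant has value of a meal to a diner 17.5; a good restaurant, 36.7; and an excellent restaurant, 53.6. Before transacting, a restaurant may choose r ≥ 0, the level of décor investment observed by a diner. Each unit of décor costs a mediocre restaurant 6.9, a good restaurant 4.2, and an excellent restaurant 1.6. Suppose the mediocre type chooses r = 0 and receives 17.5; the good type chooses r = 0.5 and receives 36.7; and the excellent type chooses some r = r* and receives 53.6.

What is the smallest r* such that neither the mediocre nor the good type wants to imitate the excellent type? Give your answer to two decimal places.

5.23

Good type (on-path payoff 36.7 − 4.2×0.5 = 34.6) won't mimic when 34.6 ≥ 53.6 − 4.2·r*, i.e. r* ≥ 4.52.
Mediocre type (on-path payoff 17.5) won't mimic when 17.5 ≥ 53.6 − 6.9·r*, i.e. r* ≥ 5.23.
Both must hold, so r* = max(5.23, 4.52) = 5.23. The mediocre type's constraint binds.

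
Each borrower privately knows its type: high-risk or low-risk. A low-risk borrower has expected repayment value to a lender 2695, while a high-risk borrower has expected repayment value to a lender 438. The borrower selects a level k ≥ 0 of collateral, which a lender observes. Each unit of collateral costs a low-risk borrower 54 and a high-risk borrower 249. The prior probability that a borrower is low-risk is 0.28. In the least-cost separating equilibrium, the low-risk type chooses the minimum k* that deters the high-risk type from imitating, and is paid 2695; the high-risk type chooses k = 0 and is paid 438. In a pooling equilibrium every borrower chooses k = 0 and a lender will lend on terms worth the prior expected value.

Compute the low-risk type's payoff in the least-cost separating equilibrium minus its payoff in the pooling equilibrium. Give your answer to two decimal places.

1135.57

Least-cost separating signal: k* solves 438 = 2695 − 249·k*, so k* = (2695 − 438)/249 ≈ 9.0643.
Low-risk type's separating payoff: 2695 − 54 × k* = 2695 − 54 × (2695 − 438)/249 = 2695 − 121878/249 ≈ 2205.5301.
Pooling payoff: 0.28 × 2695 + 0.72 × 438 = 1069.96.
Difference: 2205.5301 − 1069.96 = 1135.5701, i.e. 1135.57 to two decimal places.
The low-risk type prefers to separate.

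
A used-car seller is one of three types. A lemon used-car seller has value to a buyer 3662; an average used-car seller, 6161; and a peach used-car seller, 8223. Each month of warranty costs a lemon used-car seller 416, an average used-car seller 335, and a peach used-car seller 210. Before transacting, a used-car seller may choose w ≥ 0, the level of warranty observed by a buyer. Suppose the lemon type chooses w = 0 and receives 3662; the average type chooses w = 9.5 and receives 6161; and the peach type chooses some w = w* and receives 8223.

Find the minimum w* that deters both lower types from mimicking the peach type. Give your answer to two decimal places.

15.66

Average type (on-path payoff 6161 − 335×9.5 = 2978.5) won't mimic when 2978.5 ≥ 8223 − 335·w*, i.e. w* ≥ 15.66.
Lemon type (on-path payoff 3662) won't mimic when 3662 ≥ 8223 − 416·w*, i.e. w* ≥ 10.96.
Both must hold, so w* = max(10.96, 15.66) = 15.66. The average type's constraint binds.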